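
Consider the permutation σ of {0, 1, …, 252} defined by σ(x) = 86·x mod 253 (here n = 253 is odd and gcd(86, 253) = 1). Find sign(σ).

Trace 102: π^k(102) = [102, 170, 199, 163, 103, 3, 5] for k=0..6.
Cycle lengths of π_86 on ℤ/253ℤ: [110, 110, 22, 5, 5, 1]; 6 cycles in total.
n − c = 253 − 6 = 247; sign = (−1)^247 = -1.
The Jacobi symbol (86|253) = -1 (Zolotarev) agrees.

-1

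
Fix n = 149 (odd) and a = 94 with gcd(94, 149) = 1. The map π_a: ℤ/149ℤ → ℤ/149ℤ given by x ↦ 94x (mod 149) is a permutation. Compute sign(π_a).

Trace 34: π^k(34) = [34, 67, 40, 35, 12, 85, 93] for k=0..6.
2 cycles of lengths [148, 1].
Σ(ℓ_i−1) = 149−2 = 147; sign = (−1)^147 = -1.

-1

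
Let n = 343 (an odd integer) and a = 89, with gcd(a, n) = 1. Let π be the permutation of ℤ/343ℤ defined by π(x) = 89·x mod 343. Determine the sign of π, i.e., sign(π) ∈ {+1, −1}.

Trace 90: π^k(90) = [90, 121, 136, 99, 236, 81, 6] for k=0..6.
Decompose π into cycles: lengths [294, 42, 6, 1] (4 cycles, including the fixed point 0).
343 − 4 = 339 transpositions; sign(π) = (−1)^339 = -1.

-1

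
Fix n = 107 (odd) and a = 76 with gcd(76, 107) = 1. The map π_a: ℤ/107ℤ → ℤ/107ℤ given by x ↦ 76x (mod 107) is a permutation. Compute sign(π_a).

+1

Orbit of 27 under x↦76x: [27, 19, 53, 69, 1, 76, 105]… (length divides ord_107(76)).
Cycle lengths of π_76 on ℤ/107ℤ: [53, 53, 1]; 3 cycles in total.
107 − 3 = 104 transpositions; sign(π) = (−1)^104 = +1.
Via Zolotarev, sign(π_{76}) = (76|107) = +1.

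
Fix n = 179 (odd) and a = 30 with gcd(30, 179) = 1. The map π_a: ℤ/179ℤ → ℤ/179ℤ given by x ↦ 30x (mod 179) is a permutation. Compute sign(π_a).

-1

Trace 111: π^k(111) = [111, 108, 18, 3, 90, 15, 92] for k=0..6.
The orbit structure of x ↦ 30x mod 179: 2 orbits of sizes [178, 1].
sign(π) = (−1)^{n − #cycles} = (−1)^{179−2} = (−1)^177 = -1.
Zolotarev: (30|179) = -1, matching the cycle-count sign.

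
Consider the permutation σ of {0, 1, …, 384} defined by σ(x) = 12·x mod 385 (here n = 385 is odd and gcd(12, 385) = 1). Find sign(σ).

+1

Start at x=122: 122 → 309 → 243 → 221 → 342 → 254 → 353 → … (one orbit).
Decompose π into cycles: lengths [12, 12, 12, 12, 12, 12, 12, 12, 12, 12, 12, 12, 12, 12, 12, 12, 12, 12, 12, 12, 12, 12, 6, 6, 6, 6, 6, 6, 6, 6, 6, 6, 6, 4, 4, 4, 4, 4, 4, 4, 4, 4, 4, 4, 1, 1, 1, 1, 1, 1, 1, 1, 1, 1, 1] (55 cycles, including the fixed point 0).
55 cycles on 385: each ℓ→(−1)^(ℓ−1), product (−1)^330 = +1.
(12|385)_J = +1 (Zolotarev's lemma cross-check).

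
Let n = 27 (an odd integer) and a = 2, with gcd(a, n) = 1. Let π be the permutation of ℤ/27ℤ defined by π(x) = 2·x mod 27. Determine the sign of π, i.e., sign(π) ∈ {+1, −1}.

Orbit of 7 under x↦2x: [7, 14, 1, 2, 4, 8, 16]… (length divides ord_27(2)).
π_2 has 4 disjoint cycles with lengths [18, 6, 2, 1] on {0,…,26}.
n − c = 27 − 4 = 23; sign = (−1)^23 = -1.
Via Zolotarev, sign(π_{2}) = (2|27) = -1.

-1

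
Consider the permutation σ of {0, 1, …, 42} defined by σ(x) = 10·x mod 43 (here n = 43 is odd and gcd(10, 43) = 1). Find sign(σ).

Start at x=35: 35 → 6 → 17 → 41 → 23 → 15 → 21 → … (one orbit).
Cycle type of π: 21×2 + 1; total 3 cycles.
n − c = 43 − 3 = 40; sign = (−1)^40 = +1.

+1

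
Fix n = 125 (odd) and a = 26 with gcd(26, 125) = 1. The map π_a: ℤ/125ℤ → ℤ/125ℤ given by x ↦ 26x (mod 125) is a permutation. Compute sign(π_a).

+1

Trace 1: π^k(1) = [1, 26, 51, 76, 101] for k=0..4.
The orbit structure of x ↦ 26x mod 125: 45 orbits of sizes [5, 5, 5, 5, 5, 5, 5, 5, 5, 5, 5, 5, 5, 5, 5, 5, 5, 5, 5, 5, 1, 1, 1, 1, 1, 1, 1, 1, 1, 1, 1, 1, 1, 1, 1, 1, 1, 1, 1, 1, 1, 1, 1, 1, 1].
125 − 45 = 80 transpositions; sign(π) = (−1)^80 = +1.
Zolotarev: (26|125) = +1, matching the cycle-count sign.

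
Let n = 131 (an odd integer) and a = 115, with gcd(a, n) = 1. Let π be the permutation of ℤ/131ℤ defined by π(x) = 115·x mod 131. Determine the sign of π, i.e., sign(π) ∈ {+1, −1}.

Trace 93: π^k(93) = [93, 84, 97, 20, 73, 11, 86] for k=0..6.
2 cycles of lengths [130, 1].
n − c = 131 − 2 = 129; sign = (−1)^129 = -1.

-1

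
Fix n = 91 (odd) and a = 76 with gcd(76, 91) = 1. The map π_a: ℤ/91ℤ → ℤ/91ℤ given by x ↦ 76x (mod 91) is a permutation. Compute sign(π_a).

Trace 29: π^k(29) = [29, 20, 64, 41, 22, 34, 36] for k=0..6.
Cycle type of π: 12×7 + 2×3 + 1; total 11 cycles.
sign(π) = (−1)^{n − #cycles} = (−1)^{91−11} = (−1)^80 = +1.

+1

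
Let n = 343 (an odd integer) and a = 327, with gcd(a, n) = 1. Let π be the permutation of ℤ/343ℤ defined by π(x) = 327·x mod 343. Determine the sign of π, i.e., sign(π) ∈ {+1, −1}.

Start at x=31: 31 → 190 → 47 → 277 → 27 → 254 → 52 → … (one orbit).
Cycle lengths of π_327 on ℤ/343ℤ: [294, 42, 6, 1]; 4 cycles in total.
343 − 4 = 339 transpositions; sign(π) = (−1)^339 = -1.

-1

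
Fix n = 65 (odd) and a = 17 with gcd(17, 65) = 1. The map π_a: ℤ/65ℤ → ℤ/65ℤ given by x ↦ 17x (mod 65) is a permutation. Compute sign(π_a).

Start at x=16: 16 → 12 → 9 → 23 → 1 → 17 → 29 → … (one orbit).
π_17 has 8 disjoint cycles with lengths [12, 12, 12, 12, 6, 6, 4, 1] on {0,…,64}.
65 − 8 = 57 transpositions; sign(π) = (−1)^57 = -1.
The Jacobi symbol (17|65) = -1 (Zolotarev) agrees.

-1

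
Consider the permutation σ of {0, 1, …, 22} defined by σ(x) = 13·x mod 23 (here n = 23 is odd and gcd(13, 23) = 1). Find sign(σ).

Start at x=4: 4 → 6 → 9 → 2 → 3 → 16 → 1 → … (one orbit).
The orbit structure of x ↦ 13x mod 23: 3 orbits of sizes [11, 11, 1].
Σ(ℓ_i−1) = 23−3 = 20; sign = (−1)^20 = +1.

+1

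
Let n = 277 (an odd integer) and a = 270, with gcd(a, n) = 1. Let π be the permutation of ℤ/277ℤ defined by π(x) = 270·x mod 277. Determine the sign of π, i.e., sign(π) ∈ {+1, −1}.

Trace 10: π^k(10) = [10, 207, 213, 171, 188, 69, 71] for k=0..6.
The orbit structure of x ↦ 270x mod 277: 5 orbits of sizes [69, 69, 69, 69, 1].
With 5 cycles on 277 points, sign = (−1)^{277−5} = +1.
Via Zolotarev, sign(π_{270}) = (270|277) = +1.

+1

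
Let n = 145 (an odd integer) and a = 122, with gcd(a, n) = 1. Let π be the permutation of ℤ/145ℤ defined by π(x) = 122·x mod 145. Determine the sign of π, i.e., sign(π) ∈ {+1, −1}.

Trace 111: π^k(111) = [111, 57, 139, 138, 16, 67, 54] for k=0..6.
8 cycles of lengths [28, 28, 28, 28, 14, 14, 4, 1].
Σ(ℓ_i−1) = 145−8 = 137; sign = (−1)^137 = -1.
The Jacobi symbol (122|145) = -1 (Zolotarev) agrees.

-1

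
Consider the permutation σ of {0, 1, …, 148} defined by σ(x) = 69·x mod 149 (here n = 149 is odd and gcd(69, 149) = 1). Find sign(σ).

+1

Orbit of 112 under x↦69x: [112, 129, 110, 140, 124, 63, 26]… (length divides ord_149(69)).
3 cycles of lengths [74, 74, 1].
3 cycles on 149: each ℓ→(−1)^(ℓ−1), product (−1)^146 = +1.
Via Zolotarev, sign(π_{69}) = (69|149) = +1.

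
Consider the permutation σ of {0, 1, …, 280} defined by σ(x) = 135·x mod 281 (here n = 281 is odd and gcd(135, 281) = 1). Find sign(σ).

Trace 139: π^k(139) = [139, 219, 60, 232, 129, 274, 179] for k=0..6.
Cycle type of π: 40×7 + 1; total 8 cycles.
281 − 8 = 273 transpositions; sign(π) = (−1)^273 = -1.
Zolotarev: (135|281) = -1, matching the cycle-count sign.

-1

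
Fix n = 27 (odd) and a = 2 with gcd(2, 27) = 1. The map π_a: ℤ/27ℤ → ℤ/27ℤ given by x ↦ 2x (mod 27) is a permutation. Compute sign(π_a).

-1

Start at x=1: 1 → 2 → 4 → 8 → 16 → 5 → 10 → … (one orbit).
Cycle lengths of π_2 on ℤ/27ℤ: [18, 6, 2, 1]; 4 cycles in total.
4 cycles on 27: each ℓ→(−1)^(ℓ−1), product (−1)^23 = -1.
(2|27)_J = -1 (Zolotarev's lemma cross-check).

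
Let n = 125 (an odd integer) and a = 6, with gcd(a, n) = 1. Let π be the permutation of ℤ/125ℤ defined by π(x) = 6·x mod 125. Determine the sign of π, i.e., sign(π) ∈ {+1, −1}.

Start at x=66: 66 → 21 → 1 → 6 → 36 → 91 → 46 → … (one orbit).
Decompose π into cycles: lengths [25, 25, 25, 25, 5, 5, 5, 5, 1, 1, 1, 1, 1] (13 cycles, including the fixed point 0).
With 13 cycles on 125 points, sign = (−1)^{125−13} = +1.
Zolotarev: (6|125) = +1, matching the cycle-count sign.

+1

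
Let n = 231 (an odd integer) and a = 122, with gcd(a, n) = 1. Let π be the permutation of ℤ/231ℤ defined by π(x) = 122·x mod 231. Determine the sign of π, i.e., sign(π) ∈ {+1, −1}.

+1

Orbit of 89 under x↦122x: [89, 1, 122, 100, 188, 67]… (length divides ord_231(122)).
55 cycles of lengths [6, 6, 6, 6, 6, 6, 6, 6, 6, 6, 6, 6, 6, 6, 6, 6, 6, 6, 6, 6, 6, 6, 6, 6, 6, 6, 6, 6, 6, 6, 6, 6, 6, 2, 2, 2, 2, 2, 2, 2, 2, 2, 2, 2, 1, 1, 1, 1, 1, 1, 1, 1, 1, 1, 1].
Σ(ℓ_i−1) = 231−55 = 176; sign = (−1)^176 = +1.
(122|231)_J = +1 (Zolotarev's lemma cross-check).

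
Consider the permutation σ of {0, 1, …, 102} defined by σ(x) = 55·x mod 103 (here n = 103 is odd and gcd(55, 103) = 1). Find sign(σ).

Orbit of 92 under x↦55x: [92, 13, 97, 82, 81, 26, 91]… (length divides ord_103(55)).
The orbit structure of x ↦ 55x mod 103: 3 orbits of sizes [51, 51, 1].
With 3 cycles on 103 points, sign = (−1)^{103−3} = +1.
Check: (55/103) = +1 by Zolotarev.

+1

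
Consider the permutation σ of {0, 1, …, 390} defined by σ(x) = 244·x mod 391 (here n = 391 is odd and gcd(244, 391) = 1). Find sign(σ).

Orbit of 1 under x↦244x: [1, 244, 104, 352, 259, 245, 348]… (length divides ord_391(244)).
The orbit structure of x ↦ 244x mod 391: 5 orbits of sizes [176, 176, 22, 16, 1].
5 cycles on 391: each ℓ→(−1)^(ℓ−1), product (−1)^386 = +1.

+1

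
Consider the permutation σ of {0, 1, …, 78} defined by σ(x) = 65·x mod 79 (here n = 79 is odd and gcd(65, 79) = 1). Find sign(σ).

Orbit of 21 under x↦65x: [21, 22, 8, 46, 67, 10, 18]… (length divides ord_79(65)).
π_65 has 7 disjoint cycles with lengths [13, 13, 13, 13, 13, 13, 1] on {0,…,78}.
n − c = 79 − 7 = 72; sign = (−1)^72 = +1.

+1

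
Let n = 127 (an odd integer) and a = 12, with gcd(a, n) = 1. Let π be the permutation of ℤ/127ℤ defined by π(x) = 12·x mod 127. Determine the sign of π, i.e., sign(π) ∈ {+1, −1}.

Start at x=89: 89 → 52 → 116 → 122 → 67 → 42 → 123 → … (one orbit).
Cycle type of π: 126 + 1; total 2 cycles.
2 cycles on 127: each ℓ→(−1)^(ℓ−1), product (−1)^125 = -1.
Check: (12/127) = -1 by Zolotarev.

-1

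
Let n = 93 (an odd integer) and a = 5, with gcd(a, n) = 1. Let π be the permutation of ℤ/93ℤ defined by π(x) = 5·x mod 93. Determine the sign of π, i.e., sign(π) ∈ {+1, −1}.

Orbit of 56 under x↦5x: [56, 1, 5, 25, 32, 67]… (length divides ord_93(5)).
Cycle lengths of π_5 on ℤ/93ℤ: [6, 6, 6, 6, 6, 6, 6, 6, 6, 6, 3, 3, 3, 3, 3, 3, 3, 3, 3, 3, 2, 1]; 22 cycles in total.
sign(π) = (−1)^{n − #cycles} = (−1)^{93−22} = (−1)^71 = -1.
(5|93)_J = -1 (Zolotarev's lemma cross-check).

-1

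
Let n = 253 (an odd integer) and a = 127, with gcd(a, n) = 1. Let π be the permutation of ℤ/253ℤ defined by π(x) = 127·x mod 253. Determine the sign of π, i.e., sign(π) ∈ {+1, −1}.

-1

Trace 49: π^k(49) = [49, 151, 202, 101, 177, 215, 234] for k=0..6.
The orbit structure of x ↦ 127x mod 253: 6 orbits of sizes [110, 110, 11, 11, 10, 1].
With 6 cycles on 253 points, sign = (−1)^{253−6} = -1.
Zolotarev: (127|253) = -1, matching the cycle-count sign.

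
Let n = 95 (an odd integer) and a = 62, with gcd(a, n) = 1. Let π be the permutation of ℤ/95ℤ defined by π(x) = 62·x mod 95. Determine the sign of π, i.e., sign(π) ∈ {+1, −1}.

-1

Trace 44: π^k(44) = [44, 68, 36, 47, 64, 73, 61] for k=0..6.
The orbit structure of x ↦ 62x mod 95: 6 orbits of sizes [36, 36, 9, 9, 4, 1].
6 cycles on 95: each ℓ→(−1)^(ℓ−1), product (−1)^89 = -1.
Via Zolotarev, sign(π_{62}) = (62|95) = -1.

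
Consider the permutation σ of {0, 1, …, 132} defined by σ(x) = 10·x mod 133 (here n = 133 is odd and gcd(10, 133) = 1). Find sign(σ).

+1

Start at x=64: 64 → 108 → 16 → 27 → 4 → 40 → 1 → … (one orbit).
The orbit structure of x ↦ 10x mod 133: 9 orbits of sizes [18, 18, 18, 18, 18, 18, 18, 6, 1].
133 − 9 = 124 transpositions; sign(π) = (−1)^124 = +1.
Zolotarev: (10|133) = +1, matching the cycle-count sign.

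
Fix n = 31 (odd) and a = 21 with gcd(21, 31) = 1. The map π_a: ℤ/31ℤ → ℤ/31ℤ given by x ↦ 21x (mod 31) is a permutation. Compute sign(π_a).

-1

Orbit of 29 under x↦21x: [29, 20, 17, 16, 26, 19, 27]… (length divides ord_31(21)).
π_21 has 2 disjoint cycles with lengths [30, 1] on {0,…,30}.
31 − 2 = 29 transpositions; sign(π) = (−1)^29 = -1.
Zolotarev: (21|31) = -1, matching the cycle-count sign.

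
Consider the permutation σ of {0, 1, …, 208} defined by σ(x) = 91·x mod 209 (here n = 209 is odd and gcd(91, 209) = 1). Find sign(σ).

Trace 191: π^k(191) = [191, 34, 168, 31, 104, 59, 144] for k=0..6.
Cycle type of π: 90×2 + 18 + 5×2 + 1; total 6 cycles.
6 cycles on 209: each ℓ→(−1)^(ℓ−1), product (−1)^203 = -1.
Zolotarev: (91|209) = -1, matching the cycle-count sign.

-1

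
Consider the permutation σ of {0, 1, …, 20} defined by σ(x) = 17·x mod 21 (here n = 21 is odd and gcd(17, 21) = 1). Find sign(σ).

+1

Start at x=17: 17 → 16 → 20 → 4 → 5 → 1 → 17 (one orbit).
Decompose π into cycles: lengths [6, 6, 6, 2, 1] (5 cycles, including the fixed point 0).
n − c = 21 − 5 = 16; sign = (−1)^16 = +1.
(17|21)_J = +1 (Zolotarev's lemma cross-check).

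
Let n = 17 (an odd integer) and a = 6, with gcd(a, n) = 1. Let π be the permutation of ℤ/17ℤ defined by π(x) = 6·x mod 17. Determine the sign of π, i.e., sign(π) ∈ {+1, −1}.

-1

Orbit of 10 under x↦6x: [10, 9, 3, 1, 6, 2, 12]… (length divides ord_17(6)).
Cycle type of π: 16 + 1; total 2 cycles.
sign(π) = (−1)^{n − #cycles} = (−1)^{17−2} = (−1)^15 = -1.
Check: (6/17) = -1 by Zolotarev.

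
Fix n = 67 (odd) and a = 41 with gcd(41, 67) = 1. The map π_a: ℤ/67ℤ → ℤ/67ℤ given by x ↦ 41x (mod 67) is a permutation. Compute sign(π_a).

Trace 2: π^k(2) = [2, 15, 12, 23, 5, 4, 30] for k=0..6.
The orbit structure of x ↦ 41x mod 67: 2 orbits of sizes [66, 1].
sign(π) = (−1)^{n − #cycles} = (−1)^{67−2} = (−1)^65 = -1.
The Jacobi symbol (41|67) = -1 (Zolotarev) agrees.

-1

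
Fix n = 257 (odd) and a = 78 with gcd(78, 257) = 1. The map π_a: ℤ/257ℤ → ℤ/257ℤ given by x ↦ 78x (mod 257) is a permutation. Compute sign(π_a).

-1

Orbit of 12 under x↦78x: [12, 165, 20, 18, 119, 30, 27]… (length divides ord_257(78)).
Cycle lengths of π_78 on ℤ/257ℤ: [256, 1]; 2 cycles in total.
257 − 2 = 255 transpositions; sign(π) = (−1)^255 = -1.
Via Zolotarev, sign(π_{78}) = (78|257) = -1.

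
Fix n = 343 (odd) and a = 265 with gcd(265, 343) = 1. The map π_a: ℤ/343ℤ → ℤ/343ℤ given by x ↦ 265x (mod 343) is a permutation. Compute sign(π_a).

Orbit of 246 under x↦265x: [246, 20, 155, 258, 113, 104, 120]… (length divides ord_343(265)).
The orbit structure of x ↦ 265x mod 343: 10 orbits of sizes [98, 98, 98, 14, 14, 14, 2, 2, 2, 1].
sign(π) = (−1)^{n − #cycles} = (−1)^{343−10} = (−1)^333 = -1.

-1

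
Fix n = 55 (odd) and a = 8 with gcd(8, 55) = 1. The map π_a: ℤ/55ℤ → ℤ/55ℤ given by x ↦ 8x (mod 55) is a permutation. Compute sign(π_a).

+1

Trace 2: π^k(2) = [2, 16, 18, 34, 52, 31, 28] for k=0..6.
5 cycles of lengths [20, 20, 10, 4, 1].
sign(π) = (−1)^{n − #cycles} = (−1)^{55−5} = (−1)^50 = +1.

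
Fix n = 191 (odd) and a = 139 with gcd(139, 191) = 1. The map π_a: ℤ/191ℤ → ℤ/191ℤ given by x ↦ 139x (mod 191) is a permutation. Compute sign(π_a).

Orbit of 1 under x↦139x: [1, 139, 30, 159, 136, 186, 69]… (length divides ord_191(139)).
π_139 has 6 disjoint cycles with lengths [38, 38, 38, 38, 38, 1] on {0,…,190}.
With 6 cycles on 191 points, sign = (−1)^{191−6} = -1.
Check: (139/191) = -1 by Zolotarev.

-1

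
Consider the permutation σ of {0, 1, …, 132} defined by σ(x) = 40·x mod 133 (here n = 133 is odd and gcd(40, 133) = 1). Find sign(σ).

+1

Orbit of 129 under x↦40x: [129, 106, 117, 25, 69, 100, 10]… (length divides ord_133(40)).
9 cycles of lengths [18, 18, 18, 18, 18, 18, 18, 6, 1].
Σ(ℓ_i−1) = 133−9 = 124; sign = (−1)^124 = +1.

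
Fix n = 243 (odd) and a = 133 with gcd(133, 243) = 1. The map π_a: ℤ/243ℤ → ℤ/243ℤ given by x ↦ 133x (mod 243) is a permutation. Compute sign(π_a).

+1

Trace 142: π^k(142) = [142, 175, 190, 241, 220, 100, 178] for k=0..6.
11 cycles of lengths [81, 81, 27, 27, 9, 9, 3, 3, 1, 1, 1].
With 11 cycles on 243 points, sign = (−1)^{243−11} = +1.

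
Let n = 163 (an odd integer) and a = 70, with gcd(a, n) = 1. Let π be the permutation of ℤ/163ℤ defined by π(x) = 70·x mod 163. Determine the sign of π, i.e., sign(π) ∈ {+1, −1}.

Start at x=15: 15 → 72 → 150 → 68 → 33 → 28 → 4 → … (one orbit).
π_70 has 2 disjoint cycles with lengths [162, 1] on {0,…,162}.
2 cycles on 163: each ℓ→(−1)^(ℓ−1), product (−1)^161 = -1.

-1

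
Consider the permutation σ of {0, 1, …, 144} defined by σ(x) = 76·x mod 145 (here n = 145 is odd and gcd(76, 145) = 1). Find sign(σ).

-1

Orbit of 76 under x↦76x: [76, 121, 61, 141, 131, 96, 46]… (length divides ord_145(76)).
Cycle type of π: 28×5 + 1×5; total 10 cycles.
With 10 cycles on 145 points, sign = (−1)^{145−10} = -1.
(76|145)_J = -1 (Zolotarev's lemma cross-check).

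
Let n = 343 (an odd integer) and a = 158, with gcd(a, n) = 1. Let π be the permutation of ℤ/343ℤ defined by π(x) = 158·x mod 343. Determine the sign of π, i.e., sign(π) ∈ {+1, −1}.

Trace 102: π^k(102) = [102, 338, 239, 32, 254, 1, 158] for k=0..6.
The orbit structure of x ↦ 158x mod 343: 7 orbits of sizes [147, 147, 21, 21, 3, 3, 1].
n − c = 343 − 7 = 336; sign = (−1)^336 = +1.
(158|343)_J = +1 (Zolotarev's lemma cross-check).

+1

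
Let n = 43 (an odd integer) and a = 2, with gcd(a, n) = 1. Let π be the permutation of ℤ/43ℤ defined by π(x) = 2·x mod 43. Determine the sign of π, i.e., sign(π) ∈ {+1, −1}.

Orbit of 41 under x↦2x: [41, 39, 35, 27, 11, 22, 1]… (length divides ord_43(2)).
4 cycles of lengths [14, 14, 14, 1].
With 4 cycles on 43 points, sign = (−1)^{43−4} = -1.
(2|43)_J = -1 (Zolotarev's lemma cross-check).

-1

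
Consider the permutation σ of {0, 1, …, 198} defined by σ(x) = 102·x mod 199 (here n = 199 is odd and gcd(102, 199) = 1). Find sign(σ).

Start at x=94: 94 → 36 → 90 → 26 → 65 → 63 → 58 → … (one orbit).
Cycle lengths of π_102 on ℤ/199ℤ: [99, 99, 1]; 3 cycles in total.
With 3 cycles on 199 points, sign = (−1)^{199−3} = +1.

+1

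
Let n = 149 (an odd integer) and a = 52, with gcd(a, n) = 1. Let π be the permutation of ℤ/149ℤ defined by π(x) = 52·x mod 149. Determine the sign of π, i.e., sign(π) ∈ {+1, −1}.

Orbit of 50 under x↦52x: [50, 67, 57, 133, 62, 95, 23]… (length divides ord_149(52)).
2 cycles of lengths [148, 1].
Σ(ℓ_i−1) = 149−2 = 147; sign = (−1)^147 = -1.
Check: (52/149) = -1 by Zolotarev.

-1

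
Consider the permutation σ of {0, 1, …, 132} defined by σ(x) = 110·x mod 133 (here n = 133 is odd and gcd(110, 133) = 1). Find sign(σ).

Orbit of 69 under x↦110x: [69, 9, 59, 106, 89, 81, 132]… (length divides ord_133(110)).
Cycle lengths of π_110 on ℤ/133ℤ: [18, 18, 18, 18, 18, 18, 18, 6, 1]; 9 cycles in total.
Σ(ℓ_i−1) = 133−9 = 124; sign = (−1)^124 = +1.
Via Zolotarev, sign(π_{110}) = (110|133) = +1.

+1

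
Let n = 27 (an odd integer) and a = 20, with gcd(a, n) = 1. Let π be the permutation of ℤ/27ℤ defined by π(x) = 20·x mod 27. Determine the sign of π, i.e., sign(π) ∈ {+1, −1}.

Orbit of 16 under x↦20x: [16, 23, 1, 20, 22, 8, 25]… (length divides ord_27(20)).
Cycle type of π: 18 + 6 + 2 + 1; total 4 cycles.
27 − 4 = 23 transpositions; sign(π) = (−1)^23 = -1.

-1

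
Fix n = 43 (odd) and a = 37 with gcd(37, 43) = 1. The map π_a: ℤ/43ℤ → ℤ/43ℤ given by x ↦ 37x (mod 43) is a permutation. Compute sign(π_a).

Orbit of 7 under x↦37x: [7, 1, 37, 36, 42, 6]… (length divides ord_43(37)).
8 cycles of lengths [6, 6, 6, 6, 6, 6, 6, 1].
43 − 8 = 35 transpositions; sign(π) = (−1)^35 = -1.

-1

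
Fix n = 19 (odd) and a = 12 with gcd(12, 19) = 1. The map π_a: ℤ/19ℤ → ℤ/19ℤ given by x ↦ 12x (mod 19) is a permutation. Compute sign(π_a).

-1

Orbit of 12 under x↦12x: [12, 11, 18, 7, 8, 1]… (length divides ord_19(12)).
4 cycles of lengths [6, 6, 6, 1].
With 4 cycles on 19 points, sign = (−1)^{19−4} = -1.
Zolotarev: (12|19) = -1, matching the cycle-count sign.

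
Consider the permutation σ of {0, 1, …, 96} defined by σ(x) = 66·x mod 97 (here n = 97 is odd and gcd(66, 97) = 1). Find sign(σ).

Start at x=36: 36 → 48 → 64 → 53 → 6 → 8 → 43 → … (one orbit).
Cycle lengths of π_66 on ℤ/97ℤ: [48, 48, 1]; 3 cycles in total.
3 cycles on 97: each ℓ→(−1)^(ℓ−1), product (−1)^94 = +1.
Via Zolotarev, sign(π_{66}) = (66|97) = +1.

+1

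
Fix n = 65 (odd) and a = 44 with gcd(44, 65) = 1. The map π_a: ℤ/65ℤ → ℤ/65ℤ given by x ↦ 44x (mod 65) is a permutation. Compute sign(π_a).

-1

Orbit of 44 under x↦44x: [44, 51, 34, 1]… (length divides ord_65(44)).
The orbit structure of x ↦ 44x mod 65: 18 orbits of sizes [4, 4, 4, 4, 4, 4, 4, 4, 4, 4, 4, 4, 4, 4, 4, 2, 2, 1].
Σ(ℓ_i−1) = 65−18 = 47; sign = (−1)^47 = -1.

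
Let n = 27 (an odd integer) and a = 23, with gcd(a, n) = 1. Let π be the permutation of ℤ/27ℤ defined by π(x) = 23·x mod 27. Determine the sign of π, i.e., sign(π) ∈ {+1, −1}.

Start at x=1: 1 → 23 → 16 → 17 → 13 → 2 → 19 → … (one orbit).
Cycle type of π: 18 + 6 + 2 + 1; total 4 cycles.
Σ(ℓ_i−1) = 27−4 = 23; sign = (−1)^23 = -1.

-1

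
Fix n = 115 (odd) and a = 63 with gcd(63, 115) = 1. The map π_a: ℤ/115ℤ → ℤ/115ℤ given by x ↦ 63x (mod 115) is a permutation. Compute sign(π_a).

Trace 107: π^k(107) = [107, 71, 103, 49, 97, 16, 88] for k=0..6.
5 cycles of lengths [44, 44, 22, 4, 1].
5 cycles on 115: each ℓ→(−1)^(ℓ−1), product (−1)^110 = +1.
The Jacobi symbol (63|115) = +1 (Zolotarev) agrees.

+1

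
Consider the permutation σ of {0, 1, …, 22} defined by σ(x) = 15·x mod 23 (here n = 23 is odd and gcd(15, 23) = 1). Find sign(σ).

-1

Start at x=1: 1 → 15 → 18 → 17 → 2 → 7 → 13 → … (one orbit).
2 cycles of lengths [22, 1].
2 cycles on 23: each ℓ→(−1)^(ℓ−1), product (−1)^21 = -1.
Check: (15/23) = -1 by Zolotarev.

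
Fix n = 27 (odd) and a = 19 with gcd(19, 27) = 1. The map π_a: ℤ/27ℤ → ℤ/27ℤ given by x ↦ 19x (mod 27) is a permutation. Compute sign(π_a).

+1

Trace 19: π^k(19) = [19, 10, 1] for k=0..2.
Cycle lengths of π_19 on ℤ/27ℤ: [3, 3, 3, 3, 3, 3, 1, 1, 1, 1, 1, 1, 1, 1, 1]; 15 cycles in total.
27 − 15 = 12 transpositions; sign(π) = (−1)^12 = +1.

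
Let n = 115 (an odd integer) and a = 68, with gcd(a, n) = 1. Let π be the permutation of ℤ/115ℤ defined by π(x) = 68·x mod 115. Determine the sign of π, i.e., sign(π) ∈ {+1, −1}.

Trace 24: π^k(24) = [24, 22, 1, 68] for k=0..3.
The orbit structure of x ↦ 68x mod 115: 35 orbits of sizes [4, 4, 4, 4, 4, 4, 4, 4, 4, 4, 4, 4, 4, 4, 4, 4, 4, 4, 4, 4, 4, 4, 4, 2, 2, 2, 2, 2, 2, 2, 2, 2, 2, 2, 1].
n − c = 115 − 35 = 80; sign = (−1)^80 = +1.
Via Zolotarev, sign(π_{68}) = (68|115) = +1.

+1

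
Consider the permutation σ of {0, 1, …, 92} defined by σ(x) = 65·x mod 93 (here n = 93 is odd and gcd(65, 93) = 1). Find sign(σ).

+1

Start at x=10: 10 → 92 → 28 → 53 → 4 → 74 → 67 → … (one orbit).
Decompose π into cycles: lengths [30, 30, 30, 2, 1] (5 cycles, including the fixed point 0).
sign(π) = (−1)^{n − #cycles} = (−1)^{93−5} = (−1)^88 = +1.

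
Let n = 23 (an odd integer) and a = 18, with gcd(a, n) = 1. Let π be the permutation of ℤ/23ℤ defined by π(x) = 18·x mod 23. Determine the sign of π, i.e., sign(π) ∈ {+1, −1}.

+1

Start at x=12: 12 → 9 → 1 → 18 → 2 → 13 → 4 → … (one orbit).
Decompose π into cycles: lengths [11, 11, 1] (3 cycles, including the fixed point 0).
n − c = 23 − 3 = 20; sign = (−1)^20 = +1.
Zolotarev: (18|23) = +1, matching the cycle-count sign.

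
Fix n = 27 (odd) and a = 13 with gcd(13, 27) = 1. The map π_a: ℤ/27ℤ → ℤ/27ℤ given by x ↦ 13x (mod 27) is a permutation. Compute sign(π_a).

Orbit of 1 under x↦13x: [1, 13, 7, 10, 22, 16, 19]… (length divides ord_27(13)).
7 cycles of lengths [9, 9, 3, 3, 1, 1, 1].
With 7 cycles on 27 points, sign = (−1)^{27−7} = +1.
Check: (13/27) = +1 by Zolotarev.

+1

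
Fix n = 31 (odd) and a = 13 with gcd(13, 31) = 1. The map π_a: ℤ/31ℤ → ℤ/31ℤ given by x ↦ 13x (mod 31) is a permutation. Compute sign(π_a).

Start at x=19: 19 → 30 → 18 → 17 → 4 → 21 → 25 → … (one orbit).
Decompose π into cycles: lengths [30, 1] (2 cycles, including the fixed point 0).
sign(π) = (−1)^{n − #cycles} = (−1)^{31−2} = (−1)^29 = -1.

-1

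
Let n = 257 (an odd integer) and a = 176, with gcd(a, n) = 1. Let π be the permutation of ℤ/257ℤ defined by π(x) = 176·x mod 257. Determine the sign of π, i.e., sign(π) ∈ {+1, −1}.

Orbit of 129 under x↦176x: [129, 88, 68, 146, 253, 67, 227]… (length divides ord_257(176)).
The orbit structure of x ↦ 176x mod 257: 5 orbits of sizes [64, 64, 64, 64, 1].
5 cycles on 257: each ℓ→(−1)^(ℓ−1), product (−1)^252 = +1.
Zolotarev: (176|257) = +1, matching the cycle-count sign.

+1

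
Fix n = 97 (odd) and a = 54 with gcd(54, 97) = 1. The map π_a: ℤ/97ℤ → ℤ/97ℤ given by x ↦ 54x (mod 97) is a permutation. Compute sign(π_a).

Orbit of 4 under x↦54x: [4, 22, 24, 35, 47, 16, 88]… (length divides ord_97(54)).
The orbit structure of x ↦ 54x mod 97: 5 orbits of sizes [24, 24, 24, 24, 1].
Σ(ℓ_i−1) = 97−5 = 92; sign = (−1)^92 = +1.
Via Zolotarev, sign(π_{54}) = (54|97) = +1.

+1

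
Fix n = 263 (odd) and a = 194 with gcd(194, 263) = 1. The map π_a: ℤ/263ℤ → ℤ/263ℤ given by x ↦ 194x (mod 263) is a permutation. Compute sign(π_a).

Start at x=154: 154 → 157 → 213 → 31 → 228 → 48 → 107 → … (one orbit).
Decompose π into cycles: lengths [262, 1] (2 cycles, including the fixed point 0).
n − c = 263 − 2 = 261; sign = (−1)^261 = -1.
The Jacobi symbol (194|263) = -1 (Zolotarev) agrees.

-1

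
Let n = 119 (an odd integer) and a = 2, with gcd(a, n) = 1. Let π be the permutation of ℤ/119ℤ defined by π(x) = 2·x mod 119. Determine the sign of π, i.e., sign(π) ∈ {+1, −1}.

Trace 18: π^k(18) = [18, 36, 72, 25, 50, 100, 81] for k=0..6.
9 cycles of lengths [24, 24, 24, 24, 8, 8, 3, 3, 1].
n − c = 119 − 9 = 110; sign = (−1)^110 = +1.
The Jacobi symbol (2|119) = +1 (Zolotarev) agrees.

+1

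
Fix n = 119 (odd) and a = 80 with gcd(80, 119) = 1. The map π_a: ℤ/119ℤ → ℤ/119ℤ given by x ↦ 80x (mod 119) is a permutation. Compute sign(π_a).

Trace 40: π^k(40) = [40, 106, 31, 100, 27, 18, 12] for k=0..6.
π_80 has 5 disjoint cycles with lengths [48, 48, 16, 6, 1] on {0,…,118}.
sign(π) = (−1)^{n − #cycles} = (−1)^{119−5} = (−1)^114 = +1.
(80|119)_J = +1 (Zolotarev's lemma cross-check).

+1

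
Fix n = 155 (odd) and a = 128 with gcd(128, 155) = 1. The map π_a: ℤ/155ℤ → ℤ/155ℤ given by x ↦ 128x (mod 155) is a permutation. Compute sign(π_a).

-1

Start at x=64: 64 → 132 → 1 → 128 → 109 → 2 → 101 → … (one orbit).
Decompose π into cycles: lengths [20, 20, 20, 20, 20, 20, 5, 5, 5, 5, 5, 5, 4, 1] (14 cycles, including the fixed point 0).
sign(π) = (−1)^{n − #cycles} = (−1)^{155−14} = (−1)^141 = -1.
(128|155)_J = -1 (Zolotarev's lemma cross-check).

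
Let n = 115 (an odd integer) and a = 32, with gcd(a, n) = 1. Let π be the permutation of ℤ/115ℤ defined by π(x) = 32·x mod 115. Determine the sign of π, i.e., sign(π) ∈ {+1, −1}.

-1

Trace 24: π^k(24) = [24, 78, 81, 62, 29, 8, 26] for k=0..6.
π_32 has 6 disjoint cycles with lengths [44, 44, 11, 11, 4, 1] on {0,…,114}.
115 − 6 = 109 transpositions; sign(π) = (−1)^109 = -1.
Via Zolotarev, sign(π_{32}) = (32|115) = -1.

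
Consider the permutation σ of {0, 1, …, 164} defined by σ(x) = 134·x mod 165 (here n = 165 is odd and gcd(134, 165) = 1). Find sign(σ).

+1

Trace 149: π^k(149) = [149, 1, 134, 136, 74, 16, 164] for k=0..6.
Cycle lengths of π_134 on ℤ/165ℤ: [10, 10, 10, 10, 10, 10, 10, 10, 10, 10, 10, 10, 10, 10, 10, 2, 2, 2, 2, 2, 2, 2, 1]; 23 cycles in total.
23 cycles on 165: each ℓ→(−1)^(ℓ−1), product (−1)^142 = +1.
Via Zolotarev, sign(π_{134}) = (134|165) = +1.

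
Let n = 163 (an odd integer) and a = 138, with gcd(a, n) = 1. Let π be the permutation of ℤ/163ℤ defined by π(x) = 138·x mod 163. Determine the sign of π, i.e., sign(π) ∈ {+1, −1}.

Orbit of 37 under x↦138x: [37, 53, 142, 36, 78, 6, 13]… (length divides ord_163(138)).
Decompose π into cycles: lengths [54, 54, 54, 1] (4 cycles, including the fixed point 0).
n − c = 163 − 4 = 159; sign = (−1)^159 = -1.

-1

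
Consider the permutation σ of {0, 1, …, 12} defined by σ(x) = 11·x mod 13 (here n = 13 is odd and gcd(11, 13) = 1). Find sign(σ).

Trace 7: π^k(7) = [7, 12, 2, 9, 8, 10, 6] for k=0..6.
Cycle type of π: 12 + 1; total 2 cycles.
With 2 cycles on 13 points, sign = (−1)^{13−2} = -1.

-1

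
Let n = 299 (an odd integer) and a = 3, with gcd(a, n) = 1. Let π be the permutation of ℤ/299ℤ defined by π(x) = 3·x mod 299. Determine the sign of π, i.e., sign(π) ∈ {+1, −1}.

Start at x=9: 9 → 27 → 81 → 243 → 131 → 94 → 282 → … (one orbit).
Cycle lengths of π_3 on ℤ/299ℤ: [33, 33, 33, 33, 33, 33, 33, 33, 11, 11, 3, 3, 3, 3, 1]; 15 cycles in total.
15 cycles on 299: each ℓ→(−1)^(ℓ−1), product (−1)^284 = +1.

+1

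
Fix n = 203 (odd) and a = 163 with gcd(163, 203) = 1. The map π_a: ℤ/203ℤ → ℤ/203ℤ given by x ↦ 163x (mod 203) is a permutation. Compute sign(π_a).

-1

Orbit of 18 under x↦163x: [18, 92, 177, 25, 15, 9, 46]… (length divides ord_203(163)).
Cycle lengths of π_163 on ℤ/203ℤ: [84, 84, 28, 3, 3, 1]; 6 cycles in total.
203 − 6 = 197 transpositions; sign(π) = (−1)^197 = -1.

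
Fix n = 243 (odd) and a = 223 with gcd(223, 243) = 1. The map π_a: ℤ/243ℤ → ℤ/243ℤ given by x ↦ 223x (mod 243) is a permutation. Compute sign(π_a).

Trace 85: π^k(85) = [85, 1, 223, 157, 19, 106, 67] for k=0..6.
11 cycles of lengths [81, 81, 27, 27, 9, 9, 3, 3, 1, 1, 1].
With 11 cycles on 243 points, sign = (−1)^{243−11} = +1.

+1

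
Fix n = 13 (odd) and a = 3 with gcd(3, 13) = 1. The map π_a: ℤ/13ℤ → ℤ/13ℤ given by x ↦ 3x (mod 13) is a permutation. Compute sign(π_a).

Orbit of 3 under x↦3x: [3, 9, 1]… (length divides ord_13(3)).
Decompose π into cycles: lengths [3, 3, 3, 3, 1] (5 cycles, including the fixed point 0).
5 cycles on 13: each ℓ→(−1)^(ℓ−1), product (−1)^8 = +1.
Check: (3/13) = +1 by Zolotarev.

+1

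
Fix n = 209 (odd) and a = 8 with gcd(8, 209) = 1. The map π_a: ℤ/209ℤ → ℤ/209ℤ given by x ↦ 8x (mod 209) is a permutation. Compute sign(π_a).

Start at x=94: 94 → 125 → 164 → 58 → 46 → 159 → 18 → … (one orbit).
The orbit structure of x ↦ 8x mod 209: 11 orbits of sizes [30, 30, 30, 30, 30, 30, 10, 6, 6, 6, 1].
209 − 11 = 198 transpositions; sign(π) = (−1)^198 = +1.

+1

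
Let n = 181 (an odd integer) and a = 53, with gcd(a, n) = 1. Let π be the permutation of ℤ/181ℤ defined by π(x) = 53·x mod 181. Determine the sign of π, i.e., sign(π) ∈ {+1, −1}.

-1

Start at x=38: 38 → 23 → 133 → 171 → 13 → 146 → 136 → … (one orbit).
Cycle lengths of π_53 on ℤ/181ℤ: [180, 1]; 2 cycles in total.
With 2 cycles on 181 points, sign = (−1)^{181−2} = -1.
(53|181)_J = -1 (Zolotarev's lemma cross-check).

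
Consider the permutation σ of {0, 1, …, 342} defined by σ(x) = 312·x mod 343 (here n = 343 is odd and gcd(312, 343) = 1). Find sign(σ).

Start at x=30: 30 → 99 → 18 → 128 → 148 → 214 → 226 → … (one orbit).
31 cycles of lengths [21, 21, 21, 21, 21, 21, 21, 21, 21, 21, 21, 21, 21, 21, 3, 3, 3, 3, 3, 3, 3, 3, 3, 3, 3, 3, 3, 3, 3, 3, 1].
343 − 31 = 312 transpositions; sign(π) = (−1)^312 = +1.
The Jacobi symbol (312|343) = +1 (Zolotarev) agrees.

+1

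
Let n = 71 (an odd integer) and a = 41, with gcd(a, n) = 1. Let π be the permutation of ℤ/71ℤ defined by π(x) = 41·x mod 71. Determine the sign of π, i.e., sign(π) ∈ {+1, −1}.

-1

Start at x=37: 37 → 26 → 1 → 41 → 48 → 51 → 32 → … (one orbit).
π_41 has 6 disjoint cycles with lengths [14, 14, 14, 14, 14, 1] on {0,…,70}.
sign(π) = (−1)^{n − #cycles} = (−1)^{71−6} = (−1)^65 = -1.
Check: (41/71) = -1 by Zolotarev.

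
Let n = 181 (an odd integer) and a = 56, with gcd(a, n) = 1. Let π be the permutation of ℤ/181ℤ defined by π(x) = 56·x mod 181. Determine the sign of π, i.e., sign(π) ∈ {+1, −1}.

Orbit of 1 under x↦56x: [1, 56, 59, 46, 42, 180, 125]… (length divides ord_181(56)).
Decompose π into cycles: lengths [10, 10, 10, 10, 10, 10, 10, 10, 10, 10, 10, 10, 10, 10, 10, 10, 10, 10, 1] (19 cycles, including the fixed point 0).
181 − 19 = 162 transpositions; sign(π) = (−1)^162 = +1.
Via Zolotarev, sign(π_{56}) = (56|181) = +1.

+1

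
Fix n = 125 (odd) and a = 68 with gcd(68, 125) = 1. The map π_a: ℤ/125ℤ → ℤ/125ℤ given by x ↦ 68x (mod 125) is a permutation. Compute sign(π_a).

Start at x=1: 1 → 68 → 124 → 57 → 1 (one orbit).
Decompose π into cycles: lengths [4, 4, 4, 4, 4, 4, 4, 4, 4, 4, 4, 4, 4, 4, 4, 4, 4, 4, 4, 4, 4, 4, 4, 4, 4, 4, 4, 4, 4, 4, 4, 1] (32 cycles, including the fixed point 0).
sign(π) = (−1)^{n − #cycles} = (−1)^{125−32} = (−1)^93 = -1.

-1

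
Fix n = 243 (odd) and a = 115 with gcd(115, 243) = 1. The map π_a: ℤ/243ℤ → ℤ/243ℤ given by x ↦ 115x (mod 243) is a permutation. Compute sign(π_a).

Start at x=34: 34 → 22 → 100 → 79 → 94 → 118 → 205 → … (one orbit).
Decompose π into cycles: lengths [81, 81, 27, 27, 9, 9, 3, 3, 1, 1, 1] (11 cycles, including the fixed point 0).
243 − 11 = 232 transpositions; sign(π) = (−1)^232 = +1.
(115|243)_J = +1 (Zolotarev's lemma cross-check).

+1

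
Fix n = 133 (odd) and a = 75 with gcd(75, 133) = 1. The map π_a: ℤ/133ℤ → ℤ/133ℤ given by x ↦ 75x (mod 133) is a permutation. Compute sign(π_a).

+1

Start at x=1: 1 → 75 → 39 → 132 → 58 → 94 → 1 (one orbit).
29 cycles of lengths [6, 6, 6, 6, 6, 6, 6, 6, 6, 6, 6, 6, 6, 6, 6, 6, 6, 6, 6, 2, 2, 2, 2, 2, 2, 2, 2, 2, 1].
Σ(ℓ_i−1) = 133−29 = 104; sign = (−1)^104 = +1.
Zolotarev: (75|133) = +1, matching the cycle-count sign.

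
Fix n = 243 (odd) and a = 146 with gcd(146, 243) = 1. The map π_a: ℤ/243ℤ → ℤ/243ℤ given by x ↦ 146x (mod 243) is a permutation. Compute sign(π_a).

Trace 41: π^k(41) = [41, 154, 128, 220, 44, 106, 167] for k=0..6.
Cycle lengths of π_146 on ℤ/243ℤ: [162, 54, 18, 6, 2, 1]; 6 cycles in total.
With 6 cycles on 243 points, sign = (−1)^{243−6} = -1.

-1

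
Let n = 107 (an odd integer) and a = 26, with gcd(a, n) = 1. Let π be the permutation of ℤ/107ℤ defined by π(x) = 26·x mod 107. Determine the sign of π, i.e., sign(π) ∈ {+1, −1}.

-1

Start at x=43: 43 → 48 → 71 → 27 → 60 → 62 → 7 → … (one orbit).
π_26 has 2 disjoint cycles with lengths [106, 1] on {0,…,106}.
107 − 2 = 105 transpositions; sign(π) = (−1)^105 = -1.
Via Zolotarev, sign(π_{26}) = (26|107) = -1.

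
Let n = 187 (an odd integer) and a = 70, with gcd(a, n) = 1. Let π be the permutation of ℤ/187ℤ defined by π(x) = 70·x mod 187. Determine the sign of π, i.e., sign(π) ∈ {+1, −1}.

+1

Orbit of 93 under x↦70x: [93, 152, 168, 166, 26, 137, 53]… (length divides ord_187(70)).
The orbit structure of x ↦ 70x mod 187: 9 orbits of sizes [40, 40, 40, 40, 8, 8, 5, 5, 1].
n − c = 187 − 9 = 178; sign = (−1)^178 = +1.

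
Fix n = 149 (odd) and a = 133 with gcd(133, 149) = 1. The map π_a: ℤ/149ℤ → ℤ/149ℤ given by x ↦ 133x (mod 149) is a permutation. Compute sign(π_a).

+1

Trace 81: π^k(81) = [81, 45, 25, 47, 142, 112, 145] for k=0..6.
π_133 has 3 disjoint cycles with lengths [74, 74, 1] on {0,…,148}.
sign(π) = (−1)^{n − #cycles} = (−1)^{149−3} = (−1)^146 = +1.
Zolotarev: (133|149) = +1, matching the cycle-count sign.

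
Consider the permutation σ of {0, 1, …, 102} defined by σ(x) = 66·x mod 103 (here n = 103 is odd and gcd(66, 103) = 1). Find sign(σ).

+1

Start at x=93: 93 → 61 → 9 → 79 → 64 → 1 → 66 → … (one orbit).
7 cycles of lengths [17, 17, 17, 17, 17, 17, 1].
n − c = 103 − 7 = 96; sign = (−1)^96 = +1.
The Jacobi symbol (66|103) = +1 (Zolotarev) agrees.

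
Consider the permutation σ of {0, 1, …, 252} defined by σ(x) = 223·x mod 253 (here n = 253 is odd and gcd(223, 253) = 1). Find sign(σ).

Orbit of 104 under x↦223x: [104, 169, 243, 47, 108, 49, 48]… (length divides ord_253(223)).
Decompose π into cycles: lengths [55, 55, 55, 55, 11, 11, 5, 5, 1] (9 cycles, including the fixed point 0).
253 − 9 = 244 transpositions; sign(π) = (−1)^244 = +1.
(223|253)_J = +1 (Zolotarev's lemma cross-check).

+1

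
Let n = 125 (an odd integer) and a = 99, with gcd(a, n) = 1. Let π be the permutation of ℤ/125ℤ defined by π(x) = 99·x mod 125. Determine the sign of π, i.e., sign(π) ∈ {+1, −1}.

Start at x=76: 76 → 24 → 1 → 99 → 51 → 49 → 101 → … (one orbit).
23 cycles of lengths [10, 10, 10, 10, 10, 10, 10, 10, 10, 10, 2, 2, 2, 2, 2, 2, 2, 2, 2, 2, 2, 2, 1].
125 − 23 = 102 transpositions; sign(π) = (−1)^102 = +1.

+1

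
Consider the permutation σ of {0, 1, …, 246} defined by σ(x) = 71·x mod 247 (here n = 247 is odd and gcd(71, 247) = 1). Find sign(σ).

+1

Trace 120: π^k(120) = [120, 122, 17, 219, 235, 136, 23] for k=0..6.
The orbit structure of x ↦ 71x mod 247: 9 orbits of sizes [36, 36, 36, 36, 36, 36, 18, 12, 1].
Σ(ℓ_i−1) = 247−9 = 238; sign = (−1)^238 = +1.
The Jacobi symbol (71|247) = +1 (Zolotarev) agrees.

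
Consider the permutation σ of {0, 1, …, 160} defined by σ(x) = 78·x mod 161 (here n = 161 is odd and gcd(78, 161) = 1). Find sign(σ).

+1

Orbit of 64 under x↦78x: [64, 1, 78, 127, 85, 29, 8]… (length divides ord_161(78)).
Cycle type of π: 11×14 + 1×7; total 21 cycles.
161 − 21 = 140 transpositions; sign(π) = (−1)^140 = +1.
Zolotarev: (78|161) = +1, matching the cycle-count sign.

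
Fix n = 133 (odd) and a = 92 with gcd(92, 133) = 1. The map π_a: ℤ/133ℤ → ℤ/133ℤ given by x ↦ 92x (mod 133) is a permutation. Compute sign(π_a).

+1

Trace 1: π^k(1) = [1, 92, 85, 106, 43, 99, 64] for k=0..6.
21 cycles of lengths [9, 9, 9, 9, 9, 9, 9, 9, 9, 9, 9, 9, 9, 9, 1, 1, 1, 1, 1, 1, 1].
21 cycles on 133: each ℓ→(−1)^(ℓ−1), product (−1)^112 = +1.
Zolotarev: (92|133) = +1, matching the cycle-count sign.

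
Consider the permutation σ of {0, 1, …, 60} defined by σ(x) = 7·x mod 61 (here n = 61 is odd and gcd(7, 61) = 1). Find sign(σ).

Orbit of 22 under x↦7x: [22, 32, 41, 43, 57, 33, 48]… (length divides ord_61(7)).
Cycle type of π: 60 + 1; total 2 cycles.
Σ(ℓ_i−1) = 61−2 = 59; sign = (−1)^59 = -1.
Via Zolotarev, sign(π_{7}) = (7|61) = -1.

-1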